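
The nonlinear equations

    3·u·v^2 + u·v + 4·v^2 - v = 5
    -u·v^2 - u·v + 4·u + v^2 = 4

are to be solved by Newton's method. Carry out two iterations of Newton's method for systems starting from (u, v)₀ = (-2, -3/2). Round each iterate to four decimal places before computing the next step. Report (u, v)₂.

(-1.6670, -2.4831)

At (-2, -3/2): F = (-5.0000, -8.2500).
Jacobian J = [[3·v^2 + v, 6·u·v + u + 8·v - 1], [-v^2 - v + 4, -2·u·v - u + 2·v]].
At the point, J = [[5.2500, 3.0000], [3.2500, -7.0000]] (det J = -46.5000).
Solving J·Δ = −F gives Δ = (1.2849, -0.5820).
Then the next iterate is (u, v)₁ = (-0.7151, -2.0820).
Round to (-0.7151, -2.0820) and repeat: F = (6.610451, -0.914753), J = [[10.922172, -9.438071], [1.747276, -6.426576]].
Δ = (-0.9519, -0.4011), so (u, v)₂ = (-1.6670, -2.4831).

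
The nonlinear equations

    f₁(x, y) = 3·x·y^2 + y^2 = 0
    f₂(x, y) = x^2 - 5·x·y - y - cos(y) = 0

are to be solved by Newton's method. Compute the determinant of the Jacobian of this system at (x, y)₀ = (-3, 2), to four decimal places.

J = [[3·y^2, 6·x·y + 2·y], [2·x - 5·y, -5·x + sin(y) - 1]].
At the point, J = [[12.0000, -32.0000], [-16.0000, 14.909297]].
det J = -333.0884.

-333.0884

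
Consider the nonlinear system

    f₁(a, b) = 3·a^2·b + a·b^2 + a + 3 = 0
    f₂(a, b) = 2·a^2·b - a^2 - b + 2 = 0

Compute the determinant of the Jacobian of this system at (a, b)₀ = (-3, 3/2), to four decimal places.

-187.7500

J = [[6·a·b + b^2 + 1, 3·a^2 + 2·a·b], [4·a·b - 2·a, 2·a^2 - 1]].
At the point, J = [[-23.7500, 18.0000], [-12.0000, 17.0000]].
det J = -187.7500.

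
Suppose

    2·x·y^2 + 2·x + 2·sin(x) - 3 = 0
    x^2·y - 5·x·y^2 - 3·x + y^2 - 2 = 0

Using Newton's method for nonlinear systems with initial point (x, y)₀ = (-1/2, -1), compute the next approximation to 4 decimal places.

At (-1/2, -1): F = (-5.958851, 2.7500).
Jacobian J = [[2·y^2 + 2·cos(x) + 2, 4·x·y], [2·x·y - 5·y^2 - 3, x^2 - 10·x·y + 2·y]].
At the point, J = [[5.755165, 2.0000], [-7.0000, -6.7500]] (det J = -24.847365).
Solving J·Δ = −F gives Δ = (1.3974, -1.0418).
Then the next iterate is (x, y)₁ = (0.8974, -2.0418).

(0.8974, -2.0418)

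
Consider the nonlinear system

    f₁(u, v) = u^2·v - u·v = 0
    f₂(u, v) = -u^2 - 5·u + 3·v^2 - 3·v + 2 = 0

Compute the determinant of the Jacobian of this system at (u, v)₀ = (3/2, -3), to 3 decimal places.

J = [[2·u·v - v, u^2 - u], [-2·u - 5, 6·v - 3]].
At the point, J = [[-6.000, 0.750], [-8.000, -21.000]].
det J = 132.000.

132.000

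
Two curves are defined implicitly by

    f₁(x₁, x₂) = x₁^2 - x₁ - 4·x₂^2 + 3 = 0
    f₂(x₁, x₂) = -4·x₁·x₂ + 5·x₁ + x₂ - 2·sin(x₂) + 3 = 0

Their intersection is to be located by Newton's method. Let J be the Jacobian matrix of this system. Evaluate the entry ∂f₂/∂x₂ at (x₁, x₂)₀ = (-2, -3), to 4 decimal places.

∂f₂/∂x₂ = -4·x₁ - 2·cos(x₂) + 1.
At (-2, -3) this is 10.9800.

10.9800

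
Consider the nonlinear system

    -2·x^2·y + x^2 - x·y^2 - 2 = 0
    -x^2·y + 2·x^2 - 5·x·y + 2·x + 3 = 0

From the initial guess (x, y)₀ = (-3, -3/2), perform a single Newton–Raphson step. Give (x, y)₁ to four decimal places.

At (-3, -3/2): F = (40.7500, 6.0000).
Jacobian J = [[-4·x·y + 2·x - y^2, -2·x^2 - 2·x·y], [-2·x·y + 4·x - 5·y + 2, -x^2 - 5·x]].
At the point, J = [[-26.2500, -27.0000], [-11.5000, 6.0000]] (det J = -468.0000).
Solving J·Δ = −F gives Δ = (0.8686, 0.6648).
Then the next iterate is (x, y)₁ = (-2.1314, -0.8352).

(-2.1314, -0.8352)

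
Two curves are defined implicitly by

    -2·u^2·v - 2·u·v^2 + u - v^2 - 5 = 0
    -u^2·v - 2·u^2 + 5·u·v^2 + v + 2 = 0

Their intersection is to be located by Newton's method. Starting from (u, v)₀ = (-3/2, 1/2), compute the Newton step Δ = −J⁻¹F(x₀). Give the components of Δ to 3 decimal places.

At (-3/2, 1/2): F = (-8.250, -5.000).
Jacobian J = [[-4·u·v - 2·v^2 + 1, -2·u^2 - 4·u·v - 2·v], [-2·u·v - 4·u + 5·v^2, -u^2 + 10·u·v + 1]].
At the point, J = [[3.500, -2.500], [8.750, -8.750]] (det J = -8.750).
Solving J·Δ = −F gives Δ = (6.821, 6.250).

(6.821, 6.250)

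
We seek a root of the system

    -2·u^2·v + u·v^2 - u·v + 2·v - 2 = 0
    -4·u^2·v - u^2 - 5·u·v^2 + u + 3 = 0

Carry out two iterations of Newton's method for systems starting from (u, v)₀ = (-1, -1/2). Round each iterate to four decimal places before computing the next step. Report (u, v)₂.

(-2.1698, -0.4121)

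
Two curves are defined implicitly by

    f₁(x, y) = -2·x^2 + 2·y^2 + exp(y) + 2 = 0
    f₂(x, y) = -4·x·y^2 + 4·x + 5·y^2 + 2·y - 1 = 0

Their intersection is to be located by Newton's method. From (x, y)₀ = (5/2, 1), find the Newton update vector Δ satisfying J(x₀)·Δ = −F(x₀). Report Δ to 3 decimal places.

(-0.074, 0.750)

At (5/2, 1): F = (-5.78172, 6.000).
Jacobian J = [[-4·x, 4·y + exp(y)], [-4·y^2 + 4, -8·x·y + 10·y + 2]].
At the point, J = [[-10.000, 6.71828], [0.000, -8.000]] (det J = 80.000).
Solving J·Δ = −F gives Δ = (-0.074, 0.750).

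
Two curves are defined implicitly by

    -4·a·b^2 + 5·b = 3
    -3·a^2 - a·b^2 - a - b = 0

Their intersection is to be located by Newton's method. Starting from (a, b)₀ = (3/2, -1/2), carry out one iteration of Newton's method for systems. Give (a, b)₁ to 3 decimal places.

At (3/2, -1/2): F = (-7.000, -8.125).
Jacobian J = [[-4·b^2, -8·a·b + 5], [-6·a - b^2 - 1, -2·a·b - 1]].
At the point, J = [[-1.000, 11.000], [-10.250, 0.500]] (det J = 112.250).
Solving J·Δ = −F gives Δ = (-0.765, 0.567).
Then the next iterate is (a, b)₁ = (0.735, 0.067).

(0.735, 0.067)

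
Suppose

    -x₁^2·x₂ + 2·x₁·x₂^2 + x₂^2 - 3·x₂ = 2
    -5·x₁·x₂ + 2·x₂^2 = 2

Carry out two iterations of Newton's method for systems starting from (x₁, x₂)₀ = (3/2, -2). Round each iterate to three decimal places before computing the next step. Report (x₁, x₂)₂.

(7.832, 4.699)

At (3/2, -2): F = (24.500, 21.000).
Jacobian J = [[-2·x₁·x₂ + 2·x₂^2, -x₁^2 + 4·x₁·x₂ + 2·x₂ - 3], [-5·x₂, -5·x₁ + 4·x₂]].
At the point, J = [[14.000, -21.250], [10.000, -15.500]] (det J = -4.500).
Solving J·Δ = −F gives Δ = (14.778, 10.889).
Then the next iterate is (x₁, x₂)₁ = (16.278, 8.889).
Round to (16.278, 8.889) and repeat: F = (267.39003, -567.44707), J = [[-131.36164, 328.58528], [-44.445, -45.834]].
Δ = (-8.446, -4.190), so (x₁, x₂)₂ = (7.832, 4.699).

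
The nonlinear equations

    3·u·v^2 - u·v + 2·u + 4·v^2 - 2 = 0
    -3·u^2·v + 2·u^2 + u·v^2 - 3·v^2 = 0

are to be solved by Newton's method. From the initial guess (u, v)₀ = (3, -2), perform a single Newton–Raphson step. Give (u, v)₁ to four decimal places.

(2.0585, -1.1466)

At (3, -2): F = (62.0000, 72.0000).
Jacobian J = [[3·v^2 - v + 2, 6·u·v - u + 8·v], [-6·u·v + 4·u + v^2, -3·u^2 + 2·u·v - 6·v]].
At the point, J = [[16.0000, -55.0000], [52.0000, -27.0000]] (det J = 2428.0000).
Solving J·Δ = −F gives Δ = (-0.9415, 0.8534).
Then the next iterate is (u, v)₁ = (2.0585, -1.1466).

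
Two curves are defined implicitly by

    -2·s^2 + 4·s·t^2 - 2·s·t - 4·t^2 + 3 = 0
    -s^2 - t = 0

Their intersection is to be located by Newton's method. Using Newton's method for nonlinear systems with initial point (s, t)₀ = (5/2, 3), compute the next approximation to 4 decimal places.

At (5/2, 3): F = (29.5000, -9.2500).
Jacobian J = [[-4·s + 4·t^2 - 2·t, 8·s·t - 2·s - 8·t], [-2·s, -1]].
At the point, J = [[20.0000, 31.0000], [-5.0000, -1.0000]] (det J = 135.0000).
Solving J·Δ = −F gives Δ = (-1.9056, 0.2778).
Then the next iterate is (s, t)₁ = (0.5944, 3.2778).

(0.5944, 3.2778)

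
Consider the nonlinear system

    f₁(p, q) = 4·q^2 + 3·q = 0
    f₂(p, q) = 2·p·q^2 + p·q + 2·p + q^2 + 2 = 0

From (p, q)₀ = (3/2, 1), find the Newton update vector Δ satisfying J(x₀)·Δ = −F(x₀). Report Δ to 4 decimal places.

At (3/2, 1): F = (7.0000, 10.5000).
Jacobian J = [[0, 8·q + 3], [2·q^2 + q + 2, 4·p·q + p + 2·q]].
At the point, J = [[0.0000, 11.0000], [5.0000, 9.5000]] (det J = -55.0000).
Solving J·Δ = −F gives Δ = (-0.8909, -0.6364).

(-0.8909, -0.6364)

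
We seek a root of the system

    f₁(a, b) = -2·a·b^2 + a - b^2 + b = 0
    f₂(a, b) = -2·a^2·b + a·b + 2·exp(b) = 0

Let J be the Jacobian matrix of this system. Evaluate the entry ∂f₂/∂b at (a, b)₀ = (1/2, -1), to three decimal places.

0.736

∂f₂/∂b = -2·a^2 + a + 2·exp(b).
At (1/2, -1) this is 0.736.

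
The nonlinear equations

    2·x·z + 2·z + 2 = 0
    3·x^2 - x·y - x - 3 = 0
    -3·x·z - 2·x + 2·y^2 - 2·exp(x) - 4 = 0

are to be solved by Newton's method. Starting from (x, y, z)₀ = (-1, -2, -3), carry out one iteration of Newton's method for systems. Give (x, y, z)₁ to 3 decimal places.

(-0.667, 0.667, 4.660)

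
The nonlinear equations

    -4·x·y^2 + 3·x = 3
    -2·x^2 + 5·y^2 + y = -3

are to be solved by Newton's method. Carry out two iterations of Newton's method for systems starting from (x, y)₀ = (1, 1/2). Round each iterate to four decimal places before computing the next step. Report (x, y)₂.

At (1, 1/2): F = (-1.0000, 2.7500).
Jacobian J = [[-4·y^2 + 3, -8·x·y], [-4·x, 10·y + 1]].
At the point, J = [[2.0000, -4.0000], [-4.0000, 6.0000]] (det J = -4.0000).
Solving J·Δ = −F gives Δ = (1.2500, 0.3750).
Then the next iterate is (x, y)₁ = (2.2500, 0.8750).
Round to (2.2500, 0.8750) and repeat: F = (-3.140625, -2.421875), J = [[-0.0625, -15.7500], [-9.0000, 9.7500]].
Δ = (-0.4830, -0.1975), so (x, y)₂ = (1.7670, 0.6775).

(1.7670, 0.6775)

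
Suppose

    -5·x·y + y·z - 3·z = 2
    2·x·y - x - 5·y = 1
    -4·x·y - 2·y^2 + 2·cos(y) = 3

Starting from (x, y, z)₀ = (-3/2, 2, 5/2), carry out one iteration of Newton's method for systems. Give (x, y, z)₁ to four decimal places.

At (-3/2, 2, 5/2): F = (10.5000, -15.5000, 0.167706).
Jacobian J = [[-5·y, -5·x + z, y - 3], [2·y - 1, 2·x - 5, 0], [-4·y, -4·x - 4·y - 2·sin(y), 0]].
At the point, J = [[-10.0000, 10.0000, -1.0000], [3.0000, -8.0000, 0.0000], [-8.0000, -3.818595, 0.0000]] (det J = 75.455785).
Solving J·Δ = −F gives Δ = (0.8022, -1.6367, -13.8887).
Then the next iterate is (x, y, z)₁ = (-0.6978, 0.3633, -11.3887).

(-0.6978, 0.3633, -11.3887)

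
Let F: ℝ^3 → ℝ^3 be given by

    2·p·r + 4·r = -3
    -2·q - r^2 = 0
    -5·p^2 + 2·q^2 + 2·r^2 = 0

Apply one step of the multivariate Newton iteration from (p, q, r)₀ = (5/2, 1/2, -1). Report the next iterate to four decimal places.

(1.2391, -0.1135, -0.6135)

At (5/2, 1/2, -1): F = (-6.0000, -2.0000, -28.7500).
Jacobian J = [[2·r, 0, 2·p + 4], [0, -2, -2·r], [-10·p, 4·q, 4·r]].
At the point, J = [[-2.0000, 0.0000, 9.0000], [0.0000, -2.0000, 2.0000], [-25.0000, 2.0000, -4.0000]] (det J = -458.0000).
Solving J·Δ = −F gives Δ = (-1.2609, -0.6135, 0.3865).
Then the next iterate is (p, q, r)₁ = (1.2391, -0.1135, -0.6135).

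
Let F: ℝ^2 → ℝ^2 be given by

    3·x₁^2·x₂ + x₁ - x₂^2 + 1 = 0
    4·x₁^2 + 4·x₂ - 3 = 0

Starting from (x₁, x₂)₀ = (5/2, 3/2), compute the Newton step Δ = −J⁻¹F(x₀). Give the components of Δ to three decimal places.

(-1.464, 0.319)

At (5/2, 3/2): F = (29.375, 28.000).
Jacobian J = [[6·x₁·x₂ + 1, 3·x₁^2 - 2·x₂], [8·x₁, 4]].
At the point, J = [[23.500, 15.750], [20.000, 4.000]] (det J = -221.000).
Solving J·Δ = −F gives Δ = (-1.464, 0.319).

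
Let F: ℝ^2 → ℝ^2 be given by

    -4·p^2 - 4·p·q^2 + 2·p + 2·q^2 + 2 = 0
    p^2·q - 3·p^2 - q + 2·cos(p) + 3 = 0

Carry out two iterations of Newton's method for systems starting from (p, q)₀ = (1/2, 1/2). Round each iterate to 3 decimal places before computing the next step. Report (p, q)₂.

(1.185, 1.001)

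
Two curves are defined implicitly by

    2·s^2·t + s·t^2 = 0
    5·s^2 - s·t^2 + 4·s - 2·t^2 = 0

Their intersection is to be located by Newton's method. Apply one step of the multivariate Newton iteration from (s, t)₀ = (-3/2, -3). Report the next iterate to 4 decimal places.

(-1.2404, -1.5192)

At (-3/2, -3): F = (-27.0000, 0.7500).
Jacobian J = [[4·s·t + t^2, 2·s^2 + 2·s·t], [10·s - t^2 + 4, -2·s·t - 4·t]].
At the point, J = [[27.0000, 13.5000], [-20.0000, 3.0000]] (det J = 351.0000).
Solving J·Δ = −F gives Δ = (0.2596, 1.4808).
Then the next iterate is (s, t)₁ = (-1.2404, -1.5192).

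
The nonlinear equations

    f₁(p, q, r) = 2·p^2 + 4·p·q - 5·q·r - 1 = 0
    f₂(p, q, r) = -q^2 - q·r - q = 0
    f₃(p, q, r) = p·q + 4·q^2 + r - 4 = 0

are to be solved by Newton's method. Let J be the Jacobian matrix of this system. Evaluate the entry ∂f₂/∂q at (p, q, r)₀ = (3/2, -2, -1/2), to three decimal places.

∂f₂/∂q = -2·q - r - 1.
At (3/2, -2, -1/2) this is 3.500.

3.500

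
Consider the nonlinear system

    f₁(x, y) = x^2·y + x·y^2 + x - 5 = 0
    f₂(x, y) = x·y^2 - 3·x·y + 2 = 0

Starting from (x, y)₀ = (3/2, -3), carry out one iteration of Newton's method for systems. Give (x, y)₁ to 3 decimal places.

At (3/2, -3): F = (3.250, 29.000).
Jacobian J = [[2·x·y + y^2 + 1, x^2 + 2·x·y], [y^2 - 3·y, 2·x·y - 3·x]].
At the point, J = [[1.000, -6.750], [18.000, -13.500]] (det J = 108.000).
Solving J·Δ = −F gives Δ = (-1.406, 0.273).
Then the next iterate is (x, y)₁ = (0.094, -2.727).

(0.094, -2.727)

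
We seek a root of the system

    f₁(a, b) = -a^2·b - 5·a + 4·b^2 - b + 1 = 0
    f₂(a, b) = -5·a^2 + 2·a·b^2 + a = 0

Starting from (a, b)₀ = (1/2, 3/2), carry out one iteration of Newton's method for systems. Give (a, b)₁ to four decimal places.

(0.5302, 0.9950)

At (1/2, 3/2): F = (5.6250, 1.5000).
Jacobian J = [[-2·a·b - 5, -a^2 + 8·b - 1], [-10·a + 2·b^2 + 1, 4·a·b]].
At the point, J = [[-6.5000, 10.7500], [0.5000, 3.0000]] (det J = -24.8750).
Solving J·Δ = −F gives Δ = (0.0302, -0.5050).
Then the next iterate is (a, b)₁ = (0.5302, 0.9950).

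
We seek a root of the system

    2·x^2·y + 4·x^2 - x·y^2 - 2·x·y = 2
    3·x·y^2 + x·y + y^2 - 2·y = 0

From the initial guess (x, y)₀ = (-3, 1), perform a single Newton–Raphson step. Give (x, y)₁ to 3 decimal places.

At (-3, 1): F = (61.000, -13.000).
Jacobian J = [[4·x·y + 8·x - y^2 - 2·y, 2·x^2 - 2·x·y - 2·x], [3·y^2 + y, 6·x·y + x + 2·y - 2]].
At the point, J = [[-39.000, 30.000], [4.000, -21.000]] (det J = 699.000).
Solving J·Δ = −F gives Δ = (1.275, -0.376).
Then the next iterate is (x, y)₁ = (-1.725, 0.624).

(-1.725, 0.624)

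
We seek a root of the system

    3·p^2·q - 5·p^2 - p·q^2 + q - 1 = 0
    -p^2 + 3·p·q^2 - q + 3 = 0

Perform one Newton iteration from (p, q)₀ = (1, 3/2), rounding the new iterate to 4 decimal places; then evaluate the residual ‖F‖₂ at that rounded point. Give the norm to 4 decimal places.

At (1, 3/2): F = (-2.2500, 7.2500).
Jacobian J = [[6·p·q - 10·p - q^2, 3·p^2 - 2·p·q + 1], [-2·p + 3·q^2, 6·p·q - 1]].
At the point, J = [[-3.2500, 1.0000], [4.7500, 8.0000]] (det J = -30.7500).
Solving J·Δ = −F gives Δ = (-0.8211, -0.4187).
Then the next iterate is (p, q)₁ = (0.1789, 1.0813).
Re-evaluating at (0.1789, 1.0813): F = (-0.184076, 2.514210), so ‖F‖₂ = 2.5209.

2.5209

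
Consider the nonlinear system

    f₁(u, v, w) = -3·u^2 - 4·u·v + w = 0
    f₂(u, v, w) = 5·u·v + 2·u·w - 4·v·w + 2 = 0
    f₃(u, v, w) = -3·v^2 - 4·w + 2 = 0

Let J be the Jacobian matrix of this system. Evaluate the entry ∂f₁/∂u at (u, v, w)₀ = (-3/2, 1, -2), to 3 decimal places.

5.000

∂f₁/∂u = -6·u - 4·v.
At (-3/2, 1, -2) this is 5.000.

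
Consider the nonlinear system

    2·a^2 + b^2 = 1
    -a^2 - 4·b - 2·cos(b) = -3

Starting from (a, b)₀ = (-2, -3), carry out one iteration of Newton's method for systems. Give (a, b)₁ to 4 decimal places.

(-2.1607, -0.1190)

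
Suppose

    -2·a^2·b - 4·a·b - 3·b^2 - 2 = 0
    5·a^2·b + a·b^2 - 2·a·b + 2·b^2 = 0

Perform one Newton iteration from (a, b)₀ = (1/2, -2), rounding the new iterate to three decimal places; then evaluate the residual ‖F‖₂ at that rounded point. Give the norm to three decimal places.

At (1/2, -2): F = (-9.000, 9.500).
Jacobian J = [[-4·a·b - 4·b, -2·a^2 - 4·a - 6·b], [10·a·b + b^2 - 2·b, 5·a^2 + 2·a·b - 2·a + 4·b]].
At the point, J = [[12.000, 9.500], [-2.000, -9.750]] (det J = -98.000).
Solving J·Δ = −F gives Δ = (-0.026, 0.980).
Then the next iterate is (a, b)₁ = (0.474, -1.020).
Re-evaluating at (0.474, -1.020): F = (-2.72894, 2.39506), so ‖F‖₂ = 3.631.

3.631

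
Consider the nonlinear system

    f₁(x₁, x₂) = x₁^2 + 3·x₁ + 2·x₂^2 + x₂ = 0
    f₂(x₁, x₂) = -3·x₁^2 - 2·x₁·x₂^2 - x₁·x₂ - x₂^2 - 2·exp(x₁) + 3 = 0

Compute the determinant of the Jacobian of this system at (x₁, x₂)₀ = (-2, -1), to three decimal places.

J = [[2·x₁ + 3, 4·x₂ + 1], [-6·x₁ - 2·x₂^2 - x₂ - 2·exp(x₁), -4·x₁·x₂ - x₁ - 2·x₂]].
At the point, J = [[-1.000, -3.000], [10.72933, -4.000]].
det J = 36.188.

36.188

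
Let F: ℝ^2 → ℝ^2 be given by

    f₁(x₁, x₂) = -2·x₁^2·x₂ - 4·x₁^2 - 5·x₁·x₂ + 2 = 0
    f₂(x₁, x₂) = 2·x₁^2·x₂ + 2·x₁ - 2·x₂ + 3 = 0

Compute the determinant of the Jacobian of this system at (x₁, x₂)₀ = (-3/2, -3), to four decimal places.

-37.5000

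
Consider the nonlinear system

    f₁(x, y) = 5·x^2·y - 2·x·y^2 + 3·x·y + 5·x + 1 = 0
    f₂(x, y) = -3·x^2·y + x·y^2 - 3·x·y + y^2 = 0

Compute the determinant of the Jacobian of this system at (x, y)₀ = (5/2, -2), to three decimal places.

24.750

J = [[10·x·y - 2·y^2 + 3·y + 5, 5·x^2 - 4·x·y + 3·x], [-6·x·y + y^2 - 3·y, -3·x^2 + 2·x·y - 3·x + 2·y]].
At the point, J = [[-59.000, 58.750], [40.000, -40.250]].
det J = 24.750.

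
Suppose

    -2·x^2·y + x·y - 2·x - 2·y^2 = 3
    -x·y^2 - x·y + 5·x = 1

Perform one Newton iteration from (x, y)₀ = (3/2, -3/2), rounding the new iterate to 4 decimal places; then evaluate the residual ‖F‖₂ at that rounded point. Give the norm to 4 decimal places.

3876.2853

At (3/2, -3/2): F = (-6.0000, 5.3750).
Jacobian J = [[-4·x·y + y - 2, -2·x^2 + x - 4·y], [-y^2 - y + 5, -2·x·y - x]].
At the point, J = [[5.5000, 3.0000], [4.2500, 3.0000]] (det J = 3.7500).
Solving J·Δ = −F gives Δ = (9.1000, -14.6833).
Then the next iterate is (x, y)₁ = (10.6000, -16.1833).
Re-evaluating at (10.6000, -16.1833): F = (2917.169798, -2552.588528), so ‖F‖₂ = 3876.2853.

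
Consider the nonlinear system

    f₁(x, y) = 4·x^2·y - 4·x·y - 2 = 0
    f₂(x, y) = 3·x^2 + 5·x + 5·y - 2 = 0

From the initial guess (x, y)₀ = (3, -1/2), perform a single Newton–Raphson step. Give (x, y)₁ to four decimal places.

(1.3887, -0.5880)

At (3, -1/2): F = (-14.0000, 37.5000).
Jacobian J = [[8·x·y - 4·y, 4·x^2 - 4·x], [6·x + 5, 5]].
At the point, J = [[-10.0000, 24.0000], [23.0000, 5.0000]] (det J = -602.0000).
Solving J·Δ = −F gives Δ = (-1.6113, -0.0880).
Then the next iterate is (x, y)₁ = (1.3887, -0.5880).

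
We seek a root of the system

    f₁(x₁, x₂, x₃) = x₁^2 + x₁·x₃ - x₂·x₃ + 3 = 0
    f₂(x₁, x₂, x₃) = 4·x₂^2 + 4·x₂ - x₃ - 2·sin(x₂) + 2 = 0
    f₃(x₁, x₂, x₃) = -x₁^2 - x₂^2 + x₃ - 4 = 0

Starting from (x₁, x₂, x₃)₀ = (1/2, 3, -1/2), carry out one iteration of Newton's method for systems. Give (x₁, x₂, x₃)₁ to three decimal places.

At (1/2, 3, -1/2): F = (4.500, 50.21776, -13.750).
Jacobian J = [[2·x₁ + x₃, -x₃, x₁ - x₂], [0, 8·x₂ - 2·cos(x₂) + 4, -1], [-2·x₁, -2·x₂, 1]].
At the point, J = [[0.500, 0.500, -2.500], [0.000, 29.97998, -1.000], [-1.000, -6.000, 1.000]] (det J = -62.45997).
Solving J·Δ = −F gives Δ = (-3.004, -1.646, 0.870).
Then the next iterate is (x₁, x₂, x₃)₁ = (-2.504, 1.354, 0.370).

(-2.504, 1.354, 0.370)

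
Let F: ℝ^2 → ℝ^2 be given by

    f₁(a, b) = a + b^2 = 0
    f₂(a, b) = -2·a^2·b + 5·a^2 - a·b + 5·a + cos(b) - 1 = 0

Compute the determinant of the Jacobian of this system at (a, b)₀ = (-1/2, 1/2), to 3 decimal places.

-0.979

J = [[1, 2·b], [-4·a·b + 10·a - b + 5, -2·a^2 - a - sin(b)]].
At the point, J = [[1.000, 1.000], [0.500, -0.47943]].
det J = -0.979.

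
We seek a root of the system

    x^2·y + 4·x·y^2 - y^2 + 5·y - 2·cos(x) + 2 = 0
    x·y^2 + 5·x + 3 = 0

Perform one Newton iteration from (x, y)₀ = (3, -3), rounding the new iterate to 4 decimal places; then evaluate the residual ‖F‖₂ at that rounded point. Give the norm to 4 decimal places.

27.1185

At (3, -3): F = (60.979985, 45.0000).
Jacobian J = [[2·x·y + 4·y^2 + 2·sin(x), x^2 + 8·x·y - 2·y + 5], [y^2 + 5, 2·x·y]].
At the point, J = [[18.282240, -52.0000], [14.0000, -18.0000]] (det J = 398.919680).
Solving J·Δ = −F gives Δ = (-3.1143, 0.0778).
Then the next iterate is (x, y)₁ = (-0.1143, -2.9222).
Re-evaluating at (-0.1143, -2.9222): F = (-27.079526, 1.452463), so ‖F‖₂ = 27.1185.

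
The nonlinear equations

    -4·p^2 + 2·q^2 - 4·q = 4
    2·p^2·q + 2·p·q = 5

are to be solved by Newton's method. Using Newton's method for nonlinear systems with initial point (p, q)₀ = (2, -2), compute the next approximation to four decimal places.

(1.0833, -1.1111)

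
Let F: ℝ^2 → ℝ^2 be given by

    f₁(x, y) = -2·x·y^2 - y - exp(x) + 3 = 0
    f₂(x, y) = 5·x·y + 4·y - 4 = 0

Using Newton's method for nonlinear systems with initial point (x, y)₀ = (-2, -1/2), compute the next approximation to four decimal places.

At (-2, -1/2): F = (4.364665, -1.0000).
Jacobian J = [[-2·y^2 - exp(x), -4·x·y - 1], [5·y, 5·x + 4]].
At the point, J = [[-0.635335, -5.0000], [-2.5000, -6.0000]] (det J = -8.687988).
Solving J·Δ = −F gives Δ = (-3.5898, 1.3291).
Then the next iterate is (x, y)₁ = (-5.5898, 0.8291).

(-5.5898, 0.8291)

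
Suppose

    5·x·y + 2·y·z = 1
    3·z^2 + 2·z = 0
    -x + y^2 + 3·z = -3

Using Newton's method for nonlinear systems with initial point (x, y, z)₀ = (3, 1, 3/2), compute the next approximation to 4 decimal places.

At (3, 1, 3/2): F = (17.0000, 9.7500, 5.5000).
Jacobian J = [[5·y, 5·x + 2·z, 2·y], [0, 0, 6·z + 2], [-1, 2·y, 3]].
At the point, J = [[5.0000, 18.0000, 2.0000], [0.0000, 0.0000, 11.0000], [-1.0000, 2.0000, 3.0000]] (det J = -308.0000).
Solving J·Δ = −F gives Δ = (0.7386, -1.0511, -0.8864).
Then the next iterate is (x, y, z)₁ = (3.7386, -0.0511, 0.6136).

(3.7386, -0.0511, 0.6136)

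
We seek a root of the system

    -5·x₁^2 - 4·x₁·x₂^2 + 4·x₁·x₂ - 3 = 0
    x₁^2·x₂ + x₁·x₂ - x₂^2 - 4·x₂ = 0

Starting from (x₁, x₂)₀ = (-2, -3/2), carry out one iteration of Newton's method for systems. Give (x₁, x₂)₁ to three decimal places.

(-2.208, -1.314)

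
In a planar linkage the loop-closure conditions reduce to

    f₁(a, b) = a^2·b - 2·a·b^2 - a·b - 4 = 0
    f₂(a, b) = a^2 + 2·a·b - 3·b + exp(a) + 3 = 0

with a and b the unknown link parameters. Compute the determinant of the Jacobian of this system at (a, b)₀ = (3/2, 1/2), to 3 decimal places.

19.084

J = [[2·a·b - 2·b^2 - b, a^2 - 4·a·b - a], [2·a + 2·b + exp(a), 2·a - 3]].
At the point, J = [[0.500, -2.250], [8.48169, 0.000]].
det J = 19.084.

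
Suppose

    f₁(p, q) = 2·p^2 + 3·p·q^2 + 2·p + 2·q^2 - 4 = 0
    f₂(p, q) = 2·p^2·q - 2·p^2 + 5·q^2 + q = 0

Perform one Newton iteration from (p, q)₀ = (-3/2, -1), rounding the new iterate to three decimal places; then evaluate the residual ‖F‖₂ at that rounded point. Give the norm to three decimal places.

4.472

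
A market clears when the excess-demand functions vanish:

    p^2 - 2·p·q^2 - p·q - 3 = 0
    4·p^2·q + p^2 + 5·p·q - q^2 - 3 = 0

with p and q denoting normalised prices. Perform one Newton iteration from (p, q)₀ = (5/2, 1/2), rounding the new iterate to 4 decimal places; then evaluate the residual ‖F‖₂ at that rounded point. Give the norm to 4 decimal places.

5.4286

At (5/2, 1/2): F = (0.7500, 21.7500).
Jacobian J = [[2·p - 2·q^2 - q, -4·p·q - p], [8·p·q + 2·p + 5·q, 4·p^2 + 5·p - 2·q]].
At the point, J = [[4.0000, -7.5000], [17.5000, 36.5000]] (det J = 277.2500).
Solving J·Δ = −F gives Δ = (-0.6871, -0.2665).
Then the next iterate is (p, q)₁ = (1.8129, 0.2335).
Re-evaluating at (1.8129, 0.2335): F = (-0.334393, 5.418335), so ‖F‖₂ = 5.4286.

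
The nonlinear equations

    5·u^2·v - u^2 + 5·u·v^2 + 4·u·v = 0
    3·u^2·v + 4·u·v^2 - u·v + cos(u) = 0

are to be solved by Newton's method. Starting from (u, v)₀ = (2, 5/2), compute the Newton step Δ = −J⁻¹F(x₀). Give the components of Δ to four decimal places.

At (2, 5/2): F = (128.5000, 74.583853).
Jacobian J = [[10·u·v - 2·u + 5·v^2 + 4·v, 5·u^2 + 10·u·v + 4·u], [6·u·v + 4·v^2 - v - sin(u), 3·u^2 + 8·u·v - u]].
At the point, J = [[87.2500, 78.0000], [51.590703, 50.0000]] (det J = 338.425199).
Solving J·Δ = −F gives Δ = (-1.7950, 0.3604).

(-1.7950, 0.3604)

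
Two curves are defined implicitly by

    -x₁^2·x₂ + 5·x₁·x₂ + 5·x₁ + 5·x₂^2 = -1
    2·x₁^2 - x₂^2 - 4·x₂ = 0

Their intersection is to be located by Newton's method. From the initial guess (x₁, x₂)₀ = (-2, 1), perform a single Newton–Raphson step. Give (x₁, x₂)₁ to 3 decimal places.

At (-2, 1): F = (-18.000, 3.000).
Jacobian J = [[-2·x₁·x₂ + 5·x₂ + 5, -x₁^2 + 5·x₁ + 10·x₂], [4·x₁, -2·x₂ - 4]].
At the point, J = [[14.000, -4.000], [-8.000, -6.000]] (det J = -116.000).
Solving J·Δ = −F gives Δ = (1.034, -0.879).
Then the next iterate is (x₁, x₂)₁ = (-0.966, 0.121).

(-0.966, 0.121)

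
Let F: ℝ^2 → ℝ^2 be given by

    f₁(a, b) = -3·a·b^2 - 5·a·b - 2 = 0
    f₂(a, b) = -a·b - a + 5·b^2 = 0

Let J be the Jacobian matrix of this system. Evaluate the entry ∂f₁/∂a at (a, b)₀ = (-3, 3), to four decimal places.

∂f₁/∂a = -3·b^2 - 5·b.
At (-3, 3) this is -42.0000.

-42.0000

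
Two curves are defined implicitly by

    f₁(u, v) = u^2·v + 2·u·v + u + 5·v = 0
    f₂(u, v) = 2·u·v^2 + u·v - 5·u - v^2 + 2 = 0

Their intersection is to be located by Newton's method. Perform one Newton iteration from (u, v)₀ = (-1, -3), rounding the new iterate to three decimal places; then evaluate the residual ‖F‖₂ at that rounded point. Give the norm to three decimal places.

91.238

At (-1, -3): F = (-13.000, -17.000).
Jacobian J = [[2·u·v + 2·v + 1, u^2 + 2·u + 5], [2·v^2 + v - 5, 4·u·v + u - 2·v]].
At the point, J = [[1.000, 4.000], [10.000, 17.000]] (det J = -23.000).
Solving J·Δ = −F gives Δ = (-6.652, 4.913).
Then the next iterate is (u, v)₁ = (-7.652, 1.913).
Re-evaluating at (-7.652, 1.913): F = (84.64854, -34.04389), so ‖F‖₂ = 91.238.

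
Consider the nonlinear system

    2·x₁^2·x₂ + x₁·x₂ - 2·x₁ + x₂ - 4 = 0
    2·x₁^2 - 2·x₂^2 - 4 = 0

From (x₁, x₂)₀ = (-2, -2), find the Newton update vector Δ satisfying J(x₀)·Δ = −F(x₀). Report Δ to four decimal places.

At (-2, -2): F = (-14.0000, -4.0000).
Jacobian J = [[4·x₁·x₂ + x₂ - 2, 2·x₁^2 + x₁ + 1], [4·x₁, -4·x₂]].
At the point, J = [[12.0000, 7.0000], [-8.0000, 8.0000]] (det J = 152.0000).
Solving J·Δ = −F gives Δ = (0.5526, 1.0526).

(0.5526, 1.0526)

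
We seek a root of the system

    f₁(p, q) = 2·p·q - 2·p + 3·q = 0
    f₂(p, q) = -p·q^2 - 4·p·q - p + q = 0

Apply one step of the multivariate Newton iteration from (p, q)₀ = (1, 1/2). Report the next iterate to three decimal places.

(0.420, 0.284)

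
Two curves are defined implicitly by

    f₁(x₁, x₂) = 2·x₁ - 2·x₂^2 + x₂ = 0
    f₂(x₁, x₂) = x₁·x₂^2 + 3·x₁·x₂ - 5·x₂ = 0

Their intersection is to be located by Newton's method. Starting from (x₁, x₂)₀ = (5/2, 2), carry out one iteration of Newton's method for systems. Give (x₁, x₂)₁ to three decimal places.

(1.526, 1.579)

At (5/2, 2): F = (-1.000, 15.000).
Jacobian J = [[2, -4·x₂ + 1], [x₂^2 + 3·x₂, 2·x₁·x₂ + 3·x₁ - 5]].
At the point, J = [[2.000, -7.000], [10.000, 12.500]] (det J = 95.000).
Solving J·Δ = −F gives Δ = (-0.974, -0.421).
Then the next iterate is (x₁, x₂)₁ = (1.526, 1.579).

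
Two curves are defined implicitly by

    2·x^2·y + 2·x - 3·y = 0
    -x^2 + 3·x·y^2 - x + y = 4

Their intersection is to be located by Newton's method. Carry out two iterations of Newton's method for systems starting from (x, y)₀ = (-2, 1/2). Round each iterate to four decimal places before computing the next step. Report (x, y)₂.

At (-2, 1/2): F = (-1.5000, -7.0000).
Jacobian J = [[4·x·y + 2, 2·x^2 - 3], [-2·x + 3·y^2 - 1, 6·x·y + 1]].
At the point, J = [[-2.0000, 5.0000], [3.7500, -5.0000]] (det J = -8.7500).
Solving J·Δ = −F gives Δ = (4.8571, 2.2429).
Then the next iterate is (x, y)₁ = (2.8571, 2.7429).
Round to (2.8571, 2.7429) and repeat: F = (42.266197, 52.208959), J = [[33.346958, 13.326041], [15.856301, 48.020438]].
Δ = (-0.9596, -0.7704), so (x, y)₂ = (1.8975, 1.9725).

(1.8975, 1.9725)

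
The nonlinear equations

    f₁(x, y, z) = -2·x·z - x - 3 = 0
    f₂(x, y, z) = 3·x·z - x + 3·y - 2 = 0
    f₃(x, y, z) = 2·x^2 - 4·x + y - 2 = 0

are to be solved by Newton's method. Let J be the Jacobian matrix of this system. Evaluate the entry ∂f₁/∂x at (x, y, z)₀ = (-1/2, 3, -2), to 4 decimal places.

∂f₁/∂x = -2·z - 1.
At (-1/2, 3, -2) this is 3.0000.

3.0000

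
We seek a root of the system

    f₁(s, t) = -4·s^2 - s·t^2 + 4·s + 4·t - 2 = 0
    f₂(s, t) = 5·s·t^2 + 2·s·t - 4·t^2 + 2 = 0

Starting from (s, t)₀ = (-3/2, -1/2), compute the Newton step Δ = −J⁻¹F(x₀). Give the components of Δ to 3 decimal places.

(1.200, -0.109)

At (-3/2, -1/2): F = (-18.625, 0.625).
Jacobian J = [[-8·s - t^2 + 4, -2·s·t + 4], [5·t^2 + 2·t, 10·s·t + 2·s - 8·t]].
At the point, J = [[15.750, 2.500], [0.250, 8.500]] (det J = 133.250).
Solving J·Δ = −F gives Δ = (1.200, -0.109).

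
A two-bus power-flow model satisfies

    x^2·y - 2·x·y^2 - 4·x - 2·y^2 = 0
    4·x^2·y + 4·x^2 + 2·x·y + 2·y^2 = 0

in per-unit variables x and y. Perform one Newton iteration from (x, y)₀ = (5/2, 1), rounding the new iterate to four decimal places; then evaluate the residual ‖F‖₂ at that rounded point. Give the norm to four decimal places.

16.3776

At (5/2, 1): F = (-10.7500, 57.0000).
Jacobian J = [[2·x·y - 2·y^2 - 4, x^2 - 4·x·y - 4·y], [8·x·y + 8·x + 2·y, 4·x^2 + 2·x + 4·y]].
At the point, J = [[-1.0000, -7.7500], [42.0000, 34.0000]] (det J = 291.5000).
Solving J·Δ = −F gives Δ = (-0.2616, -1.3533).
Then the next iterate is (x, y)₁ = (2.2384, -0.3533).
Re-evaluating at (2.2384, -0.3533): F = (-11.532226, 11.628980), so ‖F‖₂ = 16.3776.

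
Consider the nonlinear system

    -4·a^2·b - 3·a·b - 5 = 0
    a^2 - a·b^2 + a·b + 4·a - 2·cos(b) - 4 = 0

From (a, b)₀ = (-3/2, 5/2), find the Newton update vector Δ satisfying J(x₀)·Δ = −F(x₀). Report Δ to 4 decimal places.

At (-3/2, 5/2): F = (-16.2500, -0.522713).
Jacobian J = [[-8·a·b - 3·b, -4·a^2 - 3·a], [2·a - b^2 + b + 4, -2·a·b + a + 2·sin(b)]].
At the point, J = [[22.5000, -4.5000], [-2.7500, 7.196944]] (det J = 149.556246).
Solving J·Δ = −F gives Δ = (0.7977, 0.3774).

(0.7977, 0.3774)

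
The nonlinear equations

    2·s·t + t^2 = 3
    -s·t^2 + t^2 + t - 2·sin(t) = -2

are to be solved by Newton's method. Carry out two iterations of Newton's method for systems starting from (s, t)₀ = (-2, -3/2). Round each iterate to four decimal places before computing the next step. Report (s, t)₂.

(-7.2199, -0.5856)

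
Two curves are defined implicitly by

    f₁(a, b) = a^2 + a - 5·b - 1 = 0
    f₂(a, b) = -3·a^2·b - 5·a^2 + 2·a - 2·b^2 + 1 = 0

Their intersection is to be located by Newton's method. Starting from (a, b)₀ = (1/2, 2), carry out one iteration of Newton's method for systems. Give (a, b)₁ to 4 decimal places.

(1.2350, 0.2440)

At (1/2, 2): F = (-10.2500, -8.7500).
Jacobian J = [[2·a + 1, -5], [-6·a·b - 10·a + 2, -3·a^2 - 4·b]].
At the point, J = [[2.0000, -5.0000], [-9.0000, -8.7500]] (det J = -62.5000).
Solving J·Δ = −F gives Δ = (0.7350, -1.7560).
Then the next iterate is (a, b)₁ = (1.2350, 0.2440).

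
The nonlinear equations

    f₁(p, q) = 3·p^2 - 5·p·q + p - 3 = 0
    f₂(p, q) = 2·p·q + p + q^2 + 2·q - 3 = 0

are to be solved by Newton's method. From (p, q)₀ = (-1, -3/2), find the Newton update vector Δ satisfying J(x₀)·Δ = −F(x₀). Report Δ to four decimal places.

At (-1, -3/2): F = (-8.5000, -1.7500).
Jacobian J = [[6·p - 5·q + 1, -5·p], [2·q + 1, 2·p + 2·q + 2]].
At the point, J = [[2.5000, 5.0000], [-2.0000, -3.0000]] (det J = 2.5000).
Solving J·Δ = −F gives Δ = (-13.7000, 8.5500).

(-13.7000, 8.5500)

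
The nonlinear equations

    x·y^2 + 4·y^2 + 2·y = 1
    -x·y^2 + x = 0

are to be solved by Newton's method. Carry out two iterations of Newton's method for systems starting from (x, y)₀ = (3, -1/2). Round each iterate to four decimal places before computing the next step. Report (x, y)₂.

(0.1802, -0.7793)

At (3, -1/2): F = (-0.2500, 2.2500).
Jacobian J = [[y^2, 2·x·y + 8·y + 2], [-y^2 + 1, -2·x·y]].
At the point, J = [[0.2500, -5.0000], [0.7500, 3.0000]] (det J = 4.5000).
Solving J·Δ = −F gives Δ = (-2.3333, -0.1667).
Then the next iterate is (x, y)₁ = (0.6667, -0.6667).
Round to (0.6667, -0.6667) and repeat: F = (-0.259104, 0.370359), J = [[0.444489, -4.222578], [0.555511, 0.888978]].
Δ = (-0.4865, -0.1126), so (x, y)₂ = (0.1802, -0.7793).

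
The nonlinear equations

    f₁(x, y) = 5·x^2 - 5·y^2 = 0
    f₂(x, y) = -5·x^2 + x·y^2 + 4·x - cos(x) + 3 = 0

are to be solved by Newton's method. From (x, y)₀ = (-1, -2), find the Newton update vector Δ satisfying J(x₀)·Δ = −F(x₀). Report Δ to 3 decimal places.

(0.394, 0.947)

At (-1, -2): F = (-15.000, -10.54030).
Jacobian J = [[10·x, -10·y], [-10·x + y^2 + sin(x) + 4, 2·x·y]].
At the point, J = [[-10.000, 20.000], [17.15853, 4.000]] (det J = -383.17058).
Solving J·Δ = −F gives Δ = (0.394, 0.947).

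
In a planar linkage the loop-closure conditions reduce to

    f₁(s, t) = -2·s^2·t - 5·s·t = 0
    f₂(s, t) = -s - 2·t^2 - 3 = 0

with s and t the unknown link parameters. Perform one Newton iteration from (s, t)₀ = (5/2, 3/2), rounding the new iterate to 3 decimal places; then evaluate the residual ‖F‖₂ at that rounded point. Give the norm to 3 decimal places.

8.242

At (5/2, 3/2): F = (-37.500, -10.000).
Jacobian J = [[-4·s·t - 5·t, -2·s^2 - 5·s], [-1, -4·t]].
At the point, J = [[-22.500, -25.000], [-1.000, -6.000]] (det J = 110.000).
Solving J·Δ = −F gives Δ = (0.227, -1.705).
Then the next iterate is (s, t)₁ = (2.727, -0.205).
Re-evaluating at (2.727, -0.205): F = (5.84415, -5.81105), so ‖F‖₂ = 8.242.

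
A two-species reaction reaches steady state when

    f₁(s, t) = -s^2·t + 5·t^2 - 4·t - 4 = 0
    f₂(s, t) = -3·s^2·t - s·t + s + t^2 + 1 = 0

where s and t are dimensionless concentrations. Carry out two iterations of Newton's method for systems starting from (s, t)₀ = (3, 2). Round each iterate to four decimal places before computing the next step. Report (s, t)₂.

At (3, 2): F = (-10.0000, -52.0000).
Jacobian J = [[-2·s·t, -s^2 + 10·t - 4], [-6·s·t - t + 1, -3·s^2 - s + 2·t]].
At the point, J = [[-12.0000, 7.0000], [-37.0000, -26.0000]] (det J = 571.0000).
Solving J·Δ = −F gives Δ = (-1.0928, -0.4448).
Then the next iterate is (s, t)₁ = (1.9072, 1.5552).
Round to (1.9072, 1.5552) and repeat: F = (-3.784468, -14.610939), J = [[-5.932155, 7.914588], [-18.351665, -9.709036]].
Δ = (-0.7512, -0.0849), so (s, t)₂ = (1.1560, 1.4703).

(1.1560, 1.4703)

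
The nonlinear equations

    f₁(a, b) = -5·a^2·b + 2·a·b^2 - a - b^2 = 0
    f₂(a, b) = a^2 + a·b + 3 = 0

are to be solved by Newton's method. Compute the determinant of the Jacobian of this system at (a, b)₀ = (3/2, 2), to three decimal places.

-18.250

J = [[-10·a·b + 2·b^2 - 1, -5·a^2 + 4·a·b - 2·b], [2·a + b, a]].
At the point, J = [[-23.000, -3.250], [5.000, 1.500]].
det J = -18.250.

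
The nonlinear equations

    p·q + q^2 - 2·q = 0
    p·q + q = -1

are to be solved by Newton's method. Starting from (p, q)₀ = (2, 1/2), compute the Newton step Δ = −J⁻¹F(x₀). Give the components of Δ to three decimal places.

(1.750, -1.125)

At (2, 1/2): F = (0.250, 2.500).
Jacobian J = [[q, p + 2·q - 2], [q, p + 1]].
At the point, J = [[0.500, 1.000], [0.500, 3.000]] (det J = 1.000).
Solving J·Δ = −F gives Δ = (1.750, -1.125).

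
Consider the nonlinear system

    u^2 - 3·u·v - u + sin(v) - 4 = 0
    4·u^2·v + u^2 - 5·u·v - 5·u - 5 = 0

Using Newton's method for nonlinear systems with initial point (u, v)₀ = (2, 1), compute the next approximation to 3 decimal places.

(3.287, -0.311)

At (2, 1): F = (-7.15853, -5.000).
Jacobian J = [[2·u - 3·v - 1, -3·u + cos(v)], [8·u·v + 2·u - 5·v - 5, 4·u^2 - 5·u]].
At the point, J = [[0.000, -5.45970], [10.000, 6.000]] (det J = 54.59698).
Solving J·Δ = −F gives Δ = (1.287, -1.311).
Then the next iterate is (u, v)₁ = (3.287, -0.311).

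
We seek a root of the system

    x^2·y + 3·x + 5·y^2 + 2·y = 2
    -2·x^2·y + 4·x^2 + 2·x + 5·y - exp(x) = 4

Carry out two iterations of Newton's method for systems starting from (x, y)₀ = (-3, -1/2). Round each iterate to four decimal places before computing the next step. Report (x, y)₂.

(8.6029, 4.5281)

At (-3, -1/2): F = (-15.2500, 32.450213).
Jacobian J = [[2·x·y + 3, x^2 + 10·y + 2], [-4·x·y + 8·x - exp(x) + 2, -2·x^2 + 5]].
At the point, J = [[6.0000, 6.0000], [-28.049787, -13.0000]] (det J = 90.298722).
Solving J·Δ = −F gives Δ = (-0.0393, 2.5810).
Then the next iterate is (x, y)₁ = (-3.0393, 2.0810).
Round to (-3.0393, 2.0810) and repeat: F = (33.919819, -1.217918), J = [[-9.649567, 32.047344], [2.936865, -13.474689]].
Δ = (11.6422, 2.4471), so (x, y)₂ = (8.6029, 4.5281).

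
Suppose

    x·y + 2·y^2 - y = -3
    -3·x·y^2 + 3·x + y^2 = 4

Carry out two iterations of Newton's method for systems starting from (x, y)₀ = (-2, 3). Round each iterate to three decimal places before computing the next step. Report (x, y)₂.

(-2.842, 1.090)

At (-2, 3): F = (12.000, 53.000).
Jacobian J = [[y, x + 4·y - 1], [-3·y^2 + 3, -6·x·y + 2·y]].
At the point, J = [[3.000, 9.000], [-24.000, 42.000]] (det J = 342.000).
Solving J·Δ = −F gives Δ = (-0.079, -1.307).
Then the next iterate is (x, y)₁ = (-2.079, 1.693).
Round to (-2.079, 1.693) and repeat: F = (3.51975, 10.50604), J = [[1.693, 3.693], [-5.59875, 24.50448]].
Δ = (-0.763, -0.603), so (x, y)₂ = (-2.842, 1.090).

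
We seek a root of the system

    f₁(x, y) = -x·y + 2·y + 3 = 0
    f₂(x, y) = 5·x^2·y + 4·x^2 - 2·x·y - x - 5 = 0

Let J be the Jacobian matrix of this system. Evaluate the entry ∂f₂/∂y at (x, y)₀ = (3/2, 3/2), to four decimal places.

∂f₂/∂y = 5·x^2 - 2·x.
At (3/2, 3/2) this is 8.2500.

8.2500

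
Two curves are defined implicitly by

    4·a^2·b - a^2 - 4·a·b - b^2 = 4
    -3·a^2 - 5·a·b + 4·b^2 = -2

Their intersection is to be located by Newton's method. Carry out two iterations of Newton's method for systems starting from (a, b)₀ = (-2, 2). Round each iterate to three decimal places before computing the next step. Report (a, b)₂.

(-1.408, 0.539)

At (-2, 2): F = (36.000, 26.000).
Jacobian J = [[8·a·b - 2·a - 4·b, 4·a^2 - 4·a - 2·b], [-6·a - 5·b, -5·a + 8·b]].
At the point, J = [[-36.000, 20.000], [2.000, 26.000]] (det J = -976.000).
Solving J·Δ = −F gives Δ = (0.426, -1.033).
Then the next iterate is (a, b)₁ = (-1.574, 0.967).
Round to (-1.574, 0.967) and repeat: F = (8.25854, 5.91822), J = [[-12.89646, 14.27190], [4.609, 15.606]].
Δ = (0.166, -0.428), so (a, b)₂ = (-1.408, 0.539).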